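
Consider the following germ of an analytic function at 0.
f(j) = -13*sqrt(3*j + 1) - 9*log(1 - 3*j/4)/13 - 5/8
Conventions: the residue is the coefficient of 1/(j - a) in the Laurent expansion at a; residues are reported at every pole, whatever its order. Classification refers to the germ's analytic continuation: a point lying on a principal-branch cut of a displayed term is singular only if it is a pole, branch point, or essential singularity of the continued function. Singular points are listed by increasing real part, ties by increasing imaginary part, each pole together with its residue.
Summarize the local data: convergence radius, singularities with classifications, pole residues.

Radius of convergence at 0: 1/3.
At -1/3: an algebraic (square-root) branch point.
At 4/3: a logarithmic branch point.

Branch term (-13)*sqrt(1 - j/(-1/3)): its argument vanishes at j = -1/3, a square-root branch point, modulus 1/3.
Branch term (-9/13)*log(1 - j/(4/3)): its argument vanishes at j = 4/3, a logarithmic branch point, modulus 4/3.
The radius of convergence is the smallest modulus among the singular points: 1/3.
List the singular points by increasing real part (a conjugate pair: the negative imaginary part first).


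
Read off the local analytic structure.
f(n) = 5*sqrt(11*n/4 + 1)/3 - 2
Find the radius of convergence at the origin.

The radius of convergence is 4/11.

Branch term (5/3)*sqrt(1 - n/(-4/11)): its argument vanishes at n = -4/11, a square-root branch point, modulus 4/11.
The radius of convergence is the smallest modulus among the singular points: 4/11.


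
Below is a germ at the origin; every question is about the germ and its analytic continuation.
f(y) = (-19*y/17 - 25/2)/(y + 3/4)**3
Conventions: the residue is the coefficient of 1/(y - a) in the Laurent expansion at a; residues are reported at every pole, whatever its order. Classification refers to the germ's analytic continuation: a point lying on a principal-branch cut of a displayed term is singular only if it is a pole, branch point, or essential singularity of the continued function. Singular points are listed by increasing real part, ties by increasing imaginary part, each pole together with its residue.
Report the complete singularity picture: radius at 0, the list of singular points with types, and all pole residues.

Radius of convergence at 0: 3/4.
At -3/4: a pole of order 3; residue 0.

Denominator factor (y + 3/4)^3: pole of order 3 at -3/4, modulus 3/4.
The radius of convergence is the smallest modulus among the singular points: 3/4.
At the order-3 pole -3/4 set g(y) = (y - (-3/4))^3*f(y) = -19*y/17 - 25/2.
Order-3 pole: residue = g''(a)/2; g''(-3/4) = 0, so the residue is 0.


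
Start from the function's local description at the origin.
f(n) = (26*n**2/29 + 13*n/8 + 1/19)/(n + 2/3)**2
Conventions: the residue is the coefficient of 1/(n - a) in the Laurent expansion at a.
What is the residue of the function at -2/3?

At the order-2 pole -2/3 set g(n) = (n - (-2/3))^2*f(n) = 26*n**2/29 + 13*n/8 + 1/19.
Order-2 pole: residue = g'(a); g'(-2/3) = 299/696, so the residue is 299/696.

The residue is 299/696.


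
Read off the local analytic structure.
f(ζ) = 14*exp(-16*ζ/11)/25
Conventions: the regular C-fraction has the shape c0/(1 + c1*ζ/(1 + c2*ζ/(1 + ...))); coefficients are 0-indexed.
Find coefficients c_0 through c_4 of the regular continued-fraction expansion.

Taylor coefficients (expand at 0): a_0 = 14/25, a_1 = -224/275, a_2 = 1792/3025, a_3 = -28672/99825, a_4 = 114688/1098075.
c0 = a_0 = 14/25. Peel one level at a time: if S = 1 + c*ζ/S' with S'(0) = 1, then c is the ζ-coefficient of S and S' = c*ζ/(S - 1).
S_1 = c0/f = 1 + (16/11)*ζ + (128/121)*ζ^2 + ...; c1 = 16/11.
S_2 = c1*ζ/(S_1 - 1) = 1 + (-8/11)*ζ + (64/363)*ζ^2 + ...; c2 = -8/11.
S_3 = c2*ζ/(S_2 - 1) = 1 + (8/33)*ζ + (64/1089)*ζ^2 + ...; c3 = 8/33.
S_4 = c3*ζ/(S_3 - 1) = 1 + (-8/33)*ζ + ...; c4 = -8/33.

The regular C-fraction coefficients are [14/25, 16/11, -8/11, 8/33, -8/33].


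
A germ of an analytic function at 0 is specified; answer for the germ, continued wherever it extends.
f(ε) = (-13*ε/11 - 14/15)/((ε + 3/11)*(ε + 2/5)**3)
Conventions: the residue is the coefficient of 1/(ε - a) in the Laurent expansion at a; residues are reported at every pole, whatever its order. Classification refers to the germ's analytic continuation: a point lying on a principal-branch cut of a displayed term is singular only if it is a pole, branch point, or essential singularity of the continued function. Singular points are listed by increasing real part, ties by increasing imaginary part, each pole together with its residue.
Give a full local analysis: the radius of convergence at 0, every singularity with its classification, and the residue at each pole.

Denominator factor (ε + 3/11): pole of order 1 at -3/11, modulus 3/11.
Denominator factor (ε + 2/5)^3: pole of order 3 at -2/5, modulus 2/5.
The radius of convergence is the smallest modulus among the singular points: 3/11.
At the order-3 pole -2/5 set g(ε) = (ε - (-2/5))^3*f(ε) = (-13*ε/11 - 14/15)/(ε + 3/11).
Order-3 pole: residue = g''(a)/2; g''(-2/5) = 609950/1029, so the residue is 304975/1029.
At the order-1 pole -3/11 set g(ε) = (ε - (-3/11))*f(ε) = (-13*ε/11 - 14/15)/(ε + 2/5)**3.
Simple pole: residue = g(a) at a = -3/11, which is -304975/1029.
List the singular points by increasing real part (a conjugate pair: the negative imaginary part first).

Radius of convergence at 0: 3/11.
At -2/5: a pole of order 3; residue 304975/1029.
At -3/11: a pole of order 1; residue -304975/1029.


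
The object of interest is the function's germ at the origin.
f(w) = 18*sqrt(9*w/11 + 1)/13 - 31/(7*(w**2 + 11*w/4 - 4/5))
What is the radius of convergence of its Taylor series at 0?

The radius of convergence is -11/8 + (1/40)*sqrt(4305).

Denominator factor (w**2 + 11*w/4 - 4/5): discriminant 861/80, real irrational roots -11/8 + (1/40)*sqrt(4305) and -11/8 - (1/40)*sqrt(4305); poles of order 1, moduli -11/8 + (1/40)*sqrt(4305) and 11/8 + (1/40)*sqrt(4305).
Branch term (18/13)*sqrt(1 - w/(-11/9)): its argument vanishes at w = -11/9, a square-root branch point, modulus 11/9.
The radius of convergence is the smallest modulus among the singular points: -11/8 + (1/40)*sqrt(4305).


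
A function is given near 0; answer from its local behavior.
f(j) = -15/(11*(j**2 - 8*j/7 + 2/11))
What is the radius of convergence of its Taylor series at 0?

The radius of convergence is 4/7 - (1/77)*sqrt(858).

Denominator factor (j**2 - 8*j/7 + 2/11): discriminant 312/539, real irrational roots 4/7 + (1/77)*sqrt(858) and 4/7 - (1/77)*sqrt(858); poles of order 1, moduli 4/7 + (1/77)*sqrt(858) and 4/7 - (1/77)*sqrt(858).
The radius of convergence is the smallest modulus among the singular points: 4/7 - (1/77)*sqrt(858).


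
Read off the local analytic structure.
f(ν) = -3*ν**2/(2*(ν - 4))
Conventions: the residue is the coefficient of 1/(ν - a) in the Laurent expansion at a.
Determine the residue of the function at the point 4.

The residue is -24.

At the order-1 pole 4 set g(ν) = (ν - (4))*f(ν) = -3*ν**2/2.
Simple pole: residue = g(a) at a = 4, which is -24.


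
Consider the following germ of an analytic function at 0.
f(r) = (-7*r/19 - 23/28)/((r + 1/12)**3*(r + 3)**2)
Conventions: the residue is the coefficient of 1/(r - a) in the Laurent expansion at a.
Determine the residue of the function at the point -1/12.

At the order-3 pole -1/12 set g(r) = (r - (-1/12))^3*f(r) = (-7*r/19 - 23/28)/(r + 3)**2.
Order-3 pole: residue = g''(a)/2; g''(-1/12) = -1230336/199583125, so the residue is -615168/199583125.

The residue is -615168/199583125.


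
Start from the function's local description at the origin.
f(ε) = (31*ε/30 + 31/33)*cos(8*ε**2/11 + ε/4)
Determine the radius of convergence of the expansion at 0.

The factor cos(8*ε**2/11 + ε/4) is entire and contributes no finite singular point.
The polynomial part has no poles.
No finite singular points: the Taylor series at 0 converges everywhere.

The radius of convergence is infinite.


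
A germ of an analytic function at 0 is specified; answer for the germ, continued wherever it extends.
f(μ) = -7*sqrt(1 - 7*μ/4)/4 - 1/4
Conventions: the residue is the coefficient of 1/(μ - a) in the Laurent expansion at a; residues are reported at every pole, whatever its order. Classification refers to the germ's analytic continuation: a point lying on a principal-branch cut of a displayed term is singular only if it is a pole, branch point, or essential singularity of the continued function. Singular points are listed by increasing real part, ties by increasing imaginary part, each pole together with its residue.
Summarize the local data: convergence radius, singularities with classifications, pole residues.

Radius of convergence at 0: 4/7.
At 4/7: an algebraic (square-root) branch point.

Branch term (-7/4)*sqrt(1 - μ/(4/7)): its argument vanishes at μ = 4/7, a square-root branch point, modulus 4/7.
The radius of convergence is the smallest modulus among the singular points: 4/7.


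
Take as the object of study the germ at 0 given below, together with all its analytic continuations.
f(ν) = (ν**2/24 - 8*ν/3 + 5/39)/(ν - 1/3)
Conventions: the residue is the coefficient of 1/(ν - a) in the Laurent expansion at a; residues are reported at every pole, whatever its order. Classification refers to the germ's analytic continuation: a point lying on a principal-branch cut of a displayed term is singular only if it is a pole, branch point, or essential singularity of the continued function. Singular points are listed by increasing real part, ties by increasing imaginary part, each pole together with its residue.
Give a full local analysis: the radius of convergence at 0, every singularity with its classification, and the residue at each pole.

Denominator factor (ν - 1/3): pole of order 1 at 1/3, modulus 1/3.
The radius of convergence is the smallest modulus among the singular points: 1/3.
At the order-1 pole 1/3 set g(ν) = (ν - (1/3))*f(ν) = ν**2/24 - 8*ν/3 + 5/39.
Simple pole: residue = g(a) at a = 1/3, which is -2123/2808.

Radius of convergence at 0: 1/3.
At 1/3: a pole of order 1; residue -2123/2808.


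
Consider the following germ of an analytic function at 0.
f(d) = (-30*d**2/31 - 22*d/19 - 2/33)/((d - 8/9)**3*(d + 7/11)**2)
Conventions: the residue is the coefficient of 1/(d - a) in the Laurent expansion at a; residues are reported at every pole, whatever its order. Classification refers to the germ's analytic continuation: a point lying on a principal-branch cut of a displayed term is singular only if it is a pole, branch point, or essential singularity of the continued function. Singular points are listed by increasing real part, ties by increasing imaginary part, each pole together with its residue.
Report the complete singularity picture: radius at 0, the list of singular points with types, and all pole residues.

Denominator factor (d - 8/9)^3: pole of order 3 at 8/9, modulus 8/9.
Denominator factor (d + 7/11)^2: pole of order 2 at -7/11, modulus 7/11.
The radius of convergence is the smallest modulus among the singular points: 7/11.
At the order-2 pole -7/11 set g(d) = (d - (-7/11))^2*f(d) = (-30*d**2/31 - 22*d/19 - 2/33)/(d - 8/9)**3.
Order-2 pole: residue = g'(a); g'(-7/11) = -2875260564/16116453631, so the residue is -2875260564/16116453631.
At the order-3 pole 8/9 set g(d) = (d - (8/9))^3*f(d) = (-30*d**2/31 - 22*d/19 - 2/33)/(d + 7/11)**2.
Order-3 pole: residue = g''(a)/2; g''(8/9) = 5750521128/16116453631, so the residue is 2875260564/16116453631.
List the singular points by increasing real part (a conjugate pair: the negative imaginary part first).

Radius of convergence at 0: 7/11.
At -7/11: a pole of order 2; residue -2875260564/16116453631.
At 8/9: a pole of order 3; residue 2875260564/16116453631.


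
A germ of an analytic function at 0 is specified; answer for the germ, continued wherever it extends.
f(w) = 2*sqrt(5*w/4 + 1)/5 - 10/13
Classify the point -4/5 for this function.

The point is an algebraic (square-root) branch point.

The term (2/5)*sqrt(1 - w/(-4/5)) has argument 1 - -4/5/(-4/5) = 0 at -4/5: a square-root (algebraic, two-sheeted) branch point; the remaining terms are analytic or single-valued there.


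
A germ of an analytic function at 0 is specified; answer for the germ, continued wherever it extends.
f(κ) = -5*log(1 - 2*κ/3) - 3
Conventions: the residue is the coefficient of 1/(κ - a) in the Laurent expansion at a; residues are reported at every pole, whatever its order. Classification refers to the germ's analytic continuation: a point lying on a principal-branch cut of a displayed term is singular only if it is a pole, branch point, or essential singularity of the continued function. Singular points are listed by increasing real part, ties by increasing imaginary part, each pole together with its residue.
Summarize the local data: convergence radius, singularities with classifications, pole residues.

Branch term (-5)*log(1 - κ/(3/2)): its argument vanishes at κ = 3/2, a logarithmic branch point, modulus 3/2.
The radius of convergence is the smallest modulus among the singular points: 3/2.

Radius of convergence at 0: 3/2.
At 3/2: a logarithmic branch point.


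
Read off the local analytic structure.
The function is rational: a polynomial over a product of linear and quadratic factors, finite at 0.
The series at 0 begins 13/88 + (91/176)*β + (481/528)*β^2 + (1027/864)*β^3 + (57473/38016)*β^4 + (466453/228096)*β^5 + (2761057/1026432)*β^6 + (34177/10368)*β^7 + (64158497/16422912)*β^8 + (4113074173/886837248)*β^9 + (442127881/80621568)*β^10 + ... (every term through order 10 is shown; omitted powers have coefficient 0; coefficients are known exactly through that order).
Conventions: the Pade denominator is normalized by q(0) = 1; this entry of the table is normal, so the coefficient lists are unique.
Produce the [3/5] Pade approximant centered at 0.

Taylor coefficients needed (read off): a_0 = 13/88, a_1 = 91/176, a_2 = 481/528, a_3 = 1027/864, a_4 = 57473/38016, a_5 = 466453/228096, a_6 = 2761057/1026432, a_7 = 34177/10368, a_8 = 64158497/16422912.
Write the denominator as Q(β) = 1 + q1*β + q2*β^2 + q3*β^3 + q4*β^4 + q5*β^5. Requiring Q*f - P = O(β^9) with deg P <= 3 kills the coefficients of β^4..β^8 in Q*f:
  β^4: a_4 + q1*a_3 + q2*a_2 + q3*a_1 + q4*a_0 = 0, i.e. 57473/38016 + (1027/864)*q1 + (481/528)*q2 + (91/176)*q3 + (13/88)*q4 = 0.
  β^5: a_5 + q1*a_4 + q2*a_3 + q3*a_2 + q4*a_1 + q5*a_0 = 0, i.e. 466453/228096 + (57473/38016)*q1 + (1027/864)*q2 + (481/528)*q3 + (91/176)*q4 + (13/88)*q5 = 0.
  β^6: a_6 + q1*a_5 + q2*a_4 + q3*a_3 + q4*a_2 + q5*a_1 = 0, i.e. 2761057/1026432 + (466453/228096)*q1 + (57473/38016)*q2 + (1027/864)*q3 + (481/528)*q4 + (91/176)*q5 = 0.
  β^7: a_7 + q1*a_6 + q2*a_5 + q3*a_4 + q4*a_3 + q5*a_2 = 0, i.e. 34177/10368 + (2761057/1026432)*q1 + (466453/228096)*q2 + (57473/38016)*q3 + (1027/864)*q4 + (481/528)*q5 = 0.
  β^8: a_8 + q1*a_7 + q2*a_6 + q3*a_5 + q4*a_4 + q5*a_3 = 0, i.e. 64158497/16422912 + (34177/10368)*q1 + (2761057/1026432)*q2 + (466453/228096)*q3 + (57473/38016)*q4 + (1027/864)*q5 = 0.
Solving this linear system: q1 = -45667987/8358434, q2 = 484231513/50150604, q3 = -8585401891/902710872, q4 = 281105425/37612953, q5 = -470678773/150451812.
The numerator is Q*f truncated at degree 3: P0 = a_0 = 13/88; P1 = a_1 + q1*a_0 = -53343771/183885548; P2 = a_2 + q1*a_1 + q2*a_0 = -179328669/367771096; P3 = a_3 + q1*a_2 + q2*a_1 + q3*a_0 = -841373/4179217.

The Pade approximant has numerator coefficients [13/88, -53343771/183885548, -179328669/367771096, -841373/4179217]; denominator coefficients [1, -45667987/8358434, 484231513/50150604, -8585401891/902710872, 281105425/37612953, -470678773/150451812].


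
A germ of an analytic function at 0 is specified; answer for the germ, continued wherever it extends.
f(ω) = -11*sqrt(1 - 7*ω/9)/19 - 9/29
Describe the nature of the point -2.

The point is a regular point.

There is no denominator, hence no pole anywhere.
Branch term sqrt(1 - ω/(9/7)): argument at -2 is 23/9, nonzero, so -2 is not its branch point (a point on a principal cut is still regular for the continued germ).
So the germ continues analytically to -2.


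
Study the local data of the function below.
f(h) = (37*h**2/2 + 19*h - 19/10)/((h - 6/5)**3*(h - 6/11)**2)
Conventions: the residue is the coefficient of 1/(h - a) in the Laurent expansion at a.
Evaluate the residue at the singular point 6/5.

At the order-3 pole 6/5 set g(h) = (h - (6/5))^3*f(h) = (37*h**2/2 + 19*h - 19/10)/(h - 6/11)**2.
Order-3 pole: residue = g''(a)/2; g''(6/5) = 412080625/559872, so the residue is 412080625/1119744.

The residue is 412080625/1119744.


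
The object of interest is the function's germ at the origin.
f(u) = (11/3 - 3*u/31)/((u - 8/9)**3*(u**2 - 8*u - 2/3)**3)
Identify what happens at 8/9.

The point is a pole of order 3.

The denominator factor u - 8/9 vanishes at 8/9 and appears to the power 3; the numerator there equals 111/31, nonzero, and no other factor vanishes.
Hence a pole whose order is the multiplicity, 3.


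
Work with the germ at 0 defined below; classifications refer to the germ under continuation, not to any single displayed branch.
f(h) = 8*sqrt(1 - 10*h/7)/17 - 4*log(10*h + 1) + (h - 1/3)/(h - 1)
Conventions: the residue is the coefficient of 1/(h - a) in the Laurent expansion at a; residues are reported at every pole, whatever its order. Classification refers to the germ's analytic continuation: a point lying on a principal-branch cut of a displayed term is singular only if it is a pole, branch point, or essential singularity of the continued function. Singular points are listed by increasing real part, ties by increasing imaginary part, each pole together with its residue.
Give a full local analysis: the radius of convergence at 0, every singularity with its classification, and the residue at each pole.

Radius of convergence at 0: 1/10.
At -1/10: a logarithmic branch point.
At 7/10: an algebraic (square-root) branch point.
At 1: a pole of order 1; residue 2/3.

Denominator factor (h - 1): pole of order 1 at 1, modulus 1.
Branch term (8/17)*sqrt(1 - h/(7/10)): its argument vanishes at h = 7/10, a square-root branch point, modulus 7/10.
Branch term (-4)*log(1 - h/(-1/10)): its argument vanishes at h = -1/10, a logarithmic branch point, modulus 1/10.
The radius of convergence is the smallest modulus among the singular points: 1/10.
The branch terms are analytic at 1 and contribute nothing to the residue; only the rational part matters.
At the order-1 pole 1 set g(h) = (h - (1))*(rational part) = h - 1/3.
Simple pole: residue = g(a) at a = 1, which is 2/3.
List the singular points by increasing real part (a conjugate pair: the negative imaginary part first).


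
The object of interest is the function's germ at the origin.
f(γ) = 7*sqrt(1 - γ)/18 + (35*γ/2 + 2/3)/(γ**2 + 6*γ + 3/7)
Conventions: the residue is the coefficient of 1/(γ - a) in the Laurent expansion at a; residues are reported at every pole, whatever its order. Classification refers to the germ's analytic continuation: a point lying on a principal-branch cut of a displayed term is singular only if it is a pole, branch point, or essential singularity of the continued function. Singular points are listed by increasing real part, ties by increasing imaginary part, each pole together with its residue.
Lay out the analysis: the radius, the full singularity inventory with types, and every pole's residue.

Radius of convergence at 0: 3 - (2/7)*sqrt(105).
At -3 - (2/7)*sqrt(105): a pole of order 1; residue 35/4 + (311/360)*sqrt(105).
At -3 + (2/7)*sqrt(105): a pole of order 1; residue 35/4 - (311/360)*sqrt(105).
At 1: an algebraic (square-root) branch point.

Denominator factor (γ**2 + 6*γ + 3/7): discriminant 240/7, real irrational roots -3 + (2/7)*sqrt(105) and -3 - (2/7)*sqrt(105); poles of order 1, moduli 3 - (2/7)*sqrt(105) and 3 + (2/7)*sqrt(105).
Branch term (7/18)*sqrt(1 - γ/(1)): its argument vanishes at γ = 1, a square-root branch point, modulus 1.
The radius of convergence is the smallest modulus among the singular points: 3 - (2/7)*sqrt(105).
The branch term is analytic at -3 - (2/7)*sqrt(105) and contributes nothing to the residue; only the rational part matters.
The factor γ**2 + 6*γ + 3/7 splits as (γ - a)(γ - a') with a = -3 - (2/7)*sqrt(105), a' = -3 + (2/7)*sqrt(105). At the order-1 pole a set g(γ) = (γ - a)*(rational part) = [35*γ/2 + 2/3] / (γ - a').
Simple pole: residue = g(a) at a = -3 - (2/7)*sqrt(105), which is 35/4 + (311/360)*sqrt(105).
The branch term is analytic at -3 + (2/7)*sqrt(105) and contributes nothing to the residue; only the rational part matters.
The factor γ**2 + 6*γ + 3/7 splits as (γ - a)(γ - a') with a = -3 + (2/7)*sqrt(105), a' = -3 - (2/7)*sqrt(105). At the order-1 pole a set g(γ) = (γ - a)*(rational part) = [35*γ/2 + 2/3] / (γ - a').
Simple pole: residue = g(a) at a = -3 + (2/7)*sqrt(105), which is 35/4 - (311/360)*sqrt(105).
List the singular points by increasing real part (a conjugate pair: the negative imaginary part first).


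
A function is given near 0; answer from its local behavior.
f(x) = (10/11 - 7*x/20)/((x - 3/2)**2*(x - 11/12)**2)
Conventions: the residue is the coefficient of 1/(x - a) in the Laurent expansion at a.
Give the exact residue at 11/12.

The residue is 92412/18865.

At the order-2 pole 11/12 set g(x) = (x - (11/12))^2*f(x) = (10/11 - 7*x/20)/(x - 3/2)**2.
Order-2 pole: residue = g'(a); g'(11/12) = 92412/18865, so the residue is 92412/18865.


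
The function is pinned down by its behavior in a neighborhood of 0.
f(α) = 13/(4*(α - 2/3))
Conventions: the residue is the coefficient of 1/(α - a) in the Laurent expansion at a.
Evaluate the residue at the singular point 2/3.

The residue is 13/4.

At the order-1 pole 2/3 set g(α) = (α - (2/3))*f(α) = 13/4.
Simple pole: residue = g(a) at a = 2/3, which is 13/4.


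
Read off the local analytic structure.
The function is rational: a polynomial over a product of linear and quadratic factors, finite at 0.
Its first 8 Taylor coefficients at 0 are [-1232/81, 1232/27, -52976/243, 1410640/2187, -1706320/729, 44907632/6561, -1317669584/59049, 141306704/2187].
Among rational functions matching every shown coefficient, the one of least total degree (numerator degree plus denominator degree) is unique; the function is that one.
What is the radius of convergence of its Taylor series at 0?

No rational of total degree below 3 reproduces all 8 coefficients; solving the [0/3] Pade equations on them gives f(η) = 11/(12*(η - 3/7)*(η + 3/8)**2), whose expansion matches every shown term.
Denominator factor (η - 3/7): pole of order 1 at 3/7, modulus 3/7.
Denominator factor (η + 3/8)^2: pole of order 2 at -3/8, modulus 3/8.
The radius of convergence is the smallest modulus among the singular points: 3/8.

The radius of convergence is 3/8.


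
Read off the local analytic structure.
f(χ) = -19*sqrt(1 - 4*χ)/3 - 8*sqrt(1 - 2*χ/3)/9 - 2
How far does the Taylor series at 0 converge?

The radius of convergence is 1/4.

Branch term (-8/9)*sqrt(1 - χ/(3/2)): its argument vanishes at χ = 3/2, a square-root branch point, modulus 3/2.
Branch term (-19/3)*sqrt(1 - χ/(1/4)): its argument vanishes at χ = 1/4, a square-root branch point, modulus 1/4.
The radius of convergence is the smallest modulus among the singular points: 1/4.


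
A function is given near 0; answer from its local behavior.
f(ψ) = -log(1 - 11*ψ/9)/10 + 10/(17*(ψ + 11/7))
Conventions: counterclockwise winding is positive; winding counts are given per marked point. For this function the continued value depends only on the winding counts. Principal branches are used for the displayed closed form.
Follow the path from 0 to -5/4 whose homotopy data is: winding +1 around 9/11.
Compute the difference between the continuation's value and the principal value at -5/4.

Continued minus principal equals -(1/5)*pi*i.

The rational part is single-valued and drops out of the difference; each branch term changes only by its own monodromy.
(-1/10)*log(1 - ψ/(9/11)): each positive loop around 9/11 adds 2*pi*i to the log, so winding +1 contributes (-1/10)*(1)*2*pi*i = -(1/5)*pi*i.
Summing the contributions at ψ = -5/4 gives -(1/5)*pi*i.


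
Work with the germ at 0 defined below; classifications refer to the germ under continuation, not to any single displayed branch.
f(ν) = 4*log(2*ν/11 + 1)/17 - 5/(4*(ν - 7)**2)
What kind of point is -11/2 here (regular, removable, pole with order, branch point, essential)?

The point is a logarithmic branch point.

The term (4/17)*log(1 - ν/(-11/2)) has argument 1 - -11/2/(-11/2) = 0 at -11/2: a logarithmic (infinitely-sheeted) branch point; the remaining terms are analytic or single-valued there.


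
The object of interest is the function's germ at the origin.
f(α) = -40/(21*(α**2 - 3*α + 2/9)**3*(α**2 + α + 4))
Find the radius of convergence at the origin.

Denominator factor (α**2 + α + 4): discriminant -15, complex-conjugate roots (-1/2) + ((1/2)*sqrt(15))*i and (-1/2) - ((1/2)*sqrt(15))*i; poles of order 1, moduli 2 and 2.
Denominator factor (α**2 - 3*α + 2/9)^3: discriminant 73/9, real irrational roots 3/2 + (1/6)*sqrt(73) and 3/2 - (1/6)*sqrt(73); poles of order 3, moduli 3/2 + (1/6)*sqrt(73) and 3/2 - (1/6)*sqrt(73).
The radius of convergence is the smallest modulus among the singular points: 3/2 - (1/6)*sqrt(73).

The radius of convergence is 3/2 - (1/6)*sqrt(73).


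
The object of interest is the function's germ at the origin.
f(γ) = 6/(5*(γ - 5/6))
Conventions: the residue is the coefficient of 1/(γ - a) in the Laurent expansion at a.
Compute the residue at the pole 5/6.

At the order-1 pole 5/6 set g(γ) = (γ - (5/6))*f(γ) = 6/5.
Simple pole: residue = g(a) at a = 5/6, which is 6/5.

The residue is 6/5.


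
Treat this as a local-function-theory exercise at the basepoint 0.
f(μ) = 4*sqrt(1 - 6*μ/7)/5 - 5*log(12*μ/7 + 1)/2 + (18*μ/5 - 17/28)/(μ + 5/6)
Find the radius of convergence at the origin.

Denominator factor (μ + 5/6): pole of order 1 at -5/6, modulus 5/6.
Branch term (-5/2)*log(1 - μ/(-7/12)): its argument vanishes at μ = -7/12, a logarithmic branch point, modulus 7/12.
Branch term (4/5)*sqrt(1 - μ/(7/6)): its argument vanishes at μ = 7/6, a square-root branch point, modulus 7/6.
The radius of convergence is the smallest modulus among the singular points: 7/12.

The radius of convergence is 7/12.


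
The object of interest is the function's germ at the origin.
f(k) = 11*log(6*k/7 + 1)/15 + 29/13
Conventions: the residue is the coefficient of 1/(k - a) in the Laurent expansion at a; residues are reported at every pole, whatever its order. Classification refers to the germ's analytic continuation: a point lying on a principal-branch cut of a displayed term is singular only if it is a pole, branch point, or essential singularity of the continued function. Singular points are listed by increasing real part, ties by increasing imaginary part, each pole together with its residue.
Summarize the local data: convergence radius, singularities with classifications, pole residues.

Branch term (11/15)*log(1 - k/(-7/6)): its argument vanishes at k = -7/6, a logarithmic branch point, modulus 7/6.
The radius of convergence is the smallest modulus among the singular points: 7/6.

Radius of convergence at 0: 7/6.
At -7/6: a logarithmic branch point.


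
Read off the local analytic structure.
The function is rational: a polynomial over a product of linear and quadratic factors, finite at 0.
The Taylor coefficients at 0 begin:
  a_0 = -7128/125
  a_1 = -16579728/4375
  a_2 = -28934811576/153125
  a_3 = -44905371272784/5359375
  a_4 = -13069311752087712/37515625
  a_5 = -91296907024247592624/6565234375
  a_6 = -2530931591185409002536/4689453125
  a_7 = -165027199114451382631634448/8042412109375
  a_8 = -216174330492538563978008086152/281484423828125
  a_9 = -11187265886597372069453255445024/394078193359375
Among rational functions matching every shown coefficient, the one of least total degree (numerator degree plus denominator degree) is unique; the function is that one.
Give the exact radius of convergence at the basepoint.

The radius of convergence is -11/6 + (5/6)*sqrt(5).

No rational of total degree below 8 reproduces all 10 coefficients; solving the [0/8] Pade equations on them gives f(d) = -11/(10*(d**2 - 2*d/7 + 5/4)**2*(d**2 + 11*d/3 - 1/9)**2), whose expansion matches every shown term.
Denominator factor (d**2 + 11*d/3 - 1/9)^2: discriminant 125/9, real irrational roots -11/6 + (5/6)*sqrt(5) and -11/6 - (5/6)*sqrt(5); poles of order 2, moduli -11/6 + (5/6)*sqrt(5) and 11/6 + (5/6)*sqrt(5).
Denominator factor (d**2 - 2*d/7 + 5/4)^2: discriminant -241/49, complex-conjugate roots (1/7) + ((1/14)*sqrt(241))*i and (1/7) - ((1/14)*sqrt(241))*i; poles of order 2, moduli (1/2)*sqrt(5) and (1/2)*sqrt(5).
The radius of convergence is the smallest modulus among the singular points: -11/6 + (5/6)*sqrt(5).


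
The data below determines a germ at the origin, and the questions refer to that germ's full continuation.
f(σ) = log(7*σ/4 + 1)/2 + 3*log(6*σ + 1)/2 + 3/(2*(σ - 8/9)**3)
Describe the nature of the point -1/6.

The point is a logarithmic branch point.

The term (3/2)*log(1 - σ/(-1/6)) has argument 1 - -1/6/(-1/6) = 0 at -1/6: a logarithmic (infinitely-sheeted) branch point; the remaining terms are analytic or single-valued there.


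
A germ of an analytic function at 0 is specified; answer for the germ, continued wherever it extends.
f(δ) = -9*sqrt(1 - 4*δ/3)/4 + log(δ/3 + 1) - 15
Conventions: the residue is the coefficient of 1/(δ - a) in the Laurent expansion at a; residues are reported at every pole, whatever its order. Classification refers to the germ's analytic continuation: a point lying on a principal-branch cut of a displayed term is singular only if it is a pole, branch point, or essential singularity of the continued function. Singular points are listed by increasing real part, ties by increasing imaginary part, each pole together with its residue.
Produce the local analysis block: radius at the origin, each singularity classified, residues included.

Radius of convergence at 0: 3/4.
At -3: a logarithmic branch point.
At 3/4: an algebraic (square-root) branch point.

Branch term (1)*log(1 - δ/(-3)): its argument vanishes at δ = -3, a logarithmic branch point, modulus 3.
Branch term (-9/4)*sqrt(1 - δ/(3/4)): its argument vanishes at δ = 3/4, a square-root branch point, modulus 3/4.
The radius of convergence is the smallest modulus among the singular points: 3/4.
List the singular points by increasing real part (a conjugate pair: the negative imaginary part first).


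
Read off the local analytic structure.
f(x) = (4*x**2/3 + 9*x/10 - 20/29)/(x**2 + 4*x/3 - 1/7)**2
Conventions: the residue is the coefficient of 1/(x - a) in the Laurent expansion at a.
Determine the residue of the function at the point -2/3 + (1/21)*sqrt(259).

The residue is (40563/794020)*sqrt(259).

The factor x**2 + 4*x/3 - 1/7 splits as (x - a)(x - a') with a = -2/3 + (1/21)*sqrt(259), a' = -2/3 - (1/21)*sqrt(259). At the order-2 pole a set g(x) = (x - a)^2*f(x) = [4*x**2/3 + 9*x/10 - 20/29] / (x - a')^2.
Order-2 pole: residue = g'(a); g'(-2/3 + (1/21)*sqrt(259)) = (40563/794020)*sqrt(259), so the residue is (40563/794020)*sqrt(259).


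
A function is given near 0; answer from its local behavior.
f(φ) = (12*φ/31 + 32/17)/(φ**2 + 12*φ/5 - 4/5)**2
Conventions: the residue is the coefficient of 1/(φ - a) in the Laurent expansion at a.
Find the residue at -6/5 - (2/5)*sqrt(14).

The factor φ**2 + 12*φ/5 - 4/5 splits as (φ - a)(φ - a') with a = -6/5 - (2/5)*sqrt(14), a' = -6/5 + (2/5)*sqrt(14). At the order-2 pole a set g(φ) = (φ - a)^2*f(φ) = [12*φ/31 + 32/17] / (φ - a')^2.
Order-2 pole: residue = g'(a); g'(-6/5 - (2/5)*sqrt(14)) = (11675/413168)*sqrt(14), so the residue is (11675/413168)*sqrt(14).

The residue is (11675/413168)*sqrt(14).


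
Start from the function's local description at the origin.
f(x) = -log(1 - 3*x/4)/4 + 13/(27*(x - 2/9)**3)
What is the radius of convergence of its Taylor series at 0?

Denominator factor (x - 2/9)^3: pole of order 3 at 2/9, modulus 2/9.
Branch term (-1/4)*log(1 - x/(4/3)): its argument vanishes at x = 4/3, a logarithmic branch point, modulus 4/3.
The radius of convergence is the smallest modulus among the singular points: 2/9.

The radius of convergence is 2/9.


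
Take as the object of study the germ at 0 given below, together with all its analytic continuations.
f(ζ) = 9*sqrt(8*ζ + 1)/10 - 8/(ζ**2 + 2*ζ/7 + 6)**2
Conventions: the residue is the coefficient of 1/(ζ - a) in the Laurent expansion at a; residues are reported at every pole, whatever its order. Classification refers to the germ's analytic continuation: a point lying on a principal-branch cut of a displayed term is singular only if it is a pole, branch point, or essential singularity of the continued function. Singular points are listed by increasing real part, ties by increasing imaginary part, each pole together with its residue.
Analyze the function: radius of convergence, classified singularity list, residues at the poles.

Radius of convergence at 0: 1/8.
At (-1/7) - ((1/7)*sqrt(293))*i: a pole of order 2; residue -((686/85849)*sqrt(293))*i.
At (-1/7) + ((1/7)*sqrt(293))*i: a pole of order 2; residue ((686/85849)*sqrt(293))*i.
At -1/8: an algebraic (square-root) branch point.

Denominator factor (ζ**2 + 2*ζ/7 + 6)^2: discriminant -1172/49, complex-conjugate roots (-1/7) + ((1/7)*sqrt(293))*i and (-1/7) - ((1/7)*sqrt(293))*i; poles of order 2, moduli sqrt(6) and sqrt(6).
Branch term (9/10)*sqrt(1 - ζ/(-1/8)): its argument vanishes at ζ = -1/8, a square-root branch point, modulus 1/8.
The radius of convergence is the smallest modulus among the singular points: 1/8.
The branch term is analytic at (-1/7) - ((1/7)*sqrt(293))*i and contributes nothing to the residue; only the rational part matters.
The factor ζ**2 + 2*ζ/7 + 6 splits as (ζ - a)(ζ - a') with a = (-1/7) - ((1/7)*sqrt(293))*i, a' = (-1/7) + ((1/7)*sqrt(293))*i. At the order-2 pole a set g(ζ) = (ζ - a)^2*(rational part) = [-8] / (ζ - a')^2.
Order-2 pole: residue = g'(a); g'((-1/7) - ((1/7)*sqrt(293))*i) = -((686/85849)*sqrt(293))*i, so the residue is -((686/85849)*sqrt(293))*i.
The branch term is analytic at (-1/7) + ((1/7)*sqrt(293))*i and contributes nothing to the residue; only the rational part matters.
The factor ζ**2 + 2*ζ/7 + 6 splits as (ζ - a)(ζ - a') with a = (-1/7) + ((1/7)*sqrt(293))*i, a' = (-1/7) - ((1/7)*sqrt(293))*i. At the order-2 pole a set g(ζ) = (ζ - a)^2*(rational part) = [-8] / (ζ - a')^2.
Order-2 pole: residue = g'(a); g'((-1/7) + ((1/7)*sqrt(293))*i) = ((686/85849)*sqrt(293))*i, so the residue is ((686/85849)*sqrt(293))*i.
List the singular points by increasing real part (a conjugate pair: the negative imaginary part first).


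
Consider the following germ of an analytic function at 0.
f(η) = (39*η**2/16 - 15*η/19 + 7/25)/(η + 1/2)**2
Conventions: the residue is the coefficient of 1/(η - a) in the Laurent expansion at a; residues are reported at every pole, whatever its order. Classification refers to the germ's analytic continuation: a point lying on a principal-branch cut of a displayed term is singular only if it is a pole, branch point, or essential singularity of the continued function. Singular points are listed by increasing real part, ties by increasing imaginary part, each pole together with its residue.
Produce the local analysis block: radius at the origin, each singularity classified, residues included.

Denominator factor (η + 1/2)^2: pole of order 2 at -1/2, modulus 1/2.
The radius of convergence is the smallest modulus among the singular points: 1/2.
At the order-2 pole -1/2 set g(η) = (η - (-1/2))^2*f(η) = 39*η**2/16 - 15*η/19 + 7/25.
Order-2 pole: residue = g'(a); g'(-1/2) = -981/304, so the residue is -981/304.

Radius of convergence at 0: 1/2.
At -1/2: a pole of order 2; residue -981/304.


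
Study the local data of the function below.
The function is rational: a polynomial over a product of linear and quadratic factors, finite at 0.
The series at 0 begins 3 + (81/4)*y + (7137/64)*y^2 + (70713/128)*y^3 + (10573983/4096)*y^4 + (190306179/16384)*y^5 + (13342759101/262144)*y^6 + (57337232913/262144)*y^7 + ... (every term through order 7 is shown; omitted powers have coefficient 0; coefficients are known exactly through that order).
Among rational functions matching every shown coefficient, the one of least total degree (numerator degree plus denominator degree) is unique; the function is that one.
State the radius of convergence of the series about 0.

The radius of convergence is -9/8 + (1/24)*sqrt(1113).

No rational of total degree below 4 reproduces all 8 coefficients; solving the [0/4] Pade equations on them gives f(y) = 4/(3*(y**2 + 9*y/4 - 2/3)**2), whose expansion matches every shown term.
Denominator factor (y**2 + 9*y/4 - 2/3)^2: discriminant 371/48, real irrational roots -9/8 + (1/24)*sqrt(1113) and -9/8 - (1/24)*sqrt(1113); poles of order 2, moduli -9/8 + (1/24)*sqrt(1113) and 9/8 + (1/24)*sqrt(1113).
The radius of convergence is the smallest modulus among the singular points: -9/8 + (1/24)*sqrt(1113).


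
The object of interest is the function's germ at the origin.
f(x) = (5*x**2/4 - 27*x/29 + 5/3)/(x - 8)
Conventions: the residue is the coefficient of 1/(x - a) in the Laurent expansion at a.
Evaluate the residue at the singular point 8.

The residue is 6457/87.

At the order-1 pole 8 set g(x) = (x - (8))*f(x) = 5*x**2/4 - 27*x/29 + 5/3.
Simple pole: residue = g(a) at a = 8, which is 6457/87.


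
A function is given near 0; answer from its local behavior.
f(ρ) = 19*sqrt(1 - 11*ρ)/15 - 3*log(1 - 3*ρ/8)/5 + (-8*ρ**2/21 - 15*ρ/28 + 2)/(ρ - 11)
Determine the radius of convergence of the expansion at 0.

Denominator factor (ρ - 11): pole of order 1 at 11, modulus 11.
Branch term (19/15)*sqrt(1 - ρ/(1/11)): its argument vanishes at ρ = 1/11, a square-root branch point, modulus 1/11.
Branch term (-3/5)*log(1 - ρ/(8/3)): its argument vanishes at ρ = 8/3, a logarithmic branch point, modulus 8/3.
The radius of convergence is the smallest modulus among the singular points: 1/11.

The radius of convergence is 1/11.


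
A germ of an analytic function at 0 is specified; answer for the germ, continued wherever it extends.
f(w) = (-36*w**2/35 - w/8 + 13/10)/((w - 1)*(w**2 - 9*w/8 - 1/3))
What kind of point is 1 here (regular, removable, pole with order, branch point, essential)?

The point is a pole of order 1.

The denominator factor w - 1 vanishes at 1 and appears to the power 1; the numerator there equals 41/280, nonzero, and no other factor vanishes.
Hence a pole whose order is the multiplicity, 1.


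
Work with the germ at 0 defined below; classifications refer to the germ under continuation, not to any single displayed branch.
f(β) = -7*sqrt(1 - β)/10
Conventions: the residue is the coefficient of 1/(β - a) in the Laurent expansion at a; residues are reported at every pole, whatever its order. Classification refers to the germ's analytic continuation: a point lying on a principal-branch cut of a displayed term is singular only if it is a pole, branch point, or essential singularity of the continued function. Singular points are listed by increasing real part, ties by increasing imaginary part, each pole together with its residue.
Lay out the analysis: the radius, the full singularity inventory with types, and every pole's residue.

Branch term (-7/10)*sqrt(1 - β/(1)): its argument vanishes at β = 1, a square-root branch point, modulus 1.
The radius of convergence is the smallest modulus among the singular points: 1.

Radius of convergence at 0: 1.
At 1: an algebraic (square-root) branch point.


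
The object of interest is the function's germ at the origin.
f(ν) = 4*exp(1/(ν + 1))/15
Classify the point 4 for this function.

The point is a regular point.

There is no denominator, hence no pole anywhere.
The essential point of exp(1/(ν - (-1))) is -1, not 4.
So the germ continues analytically to 4.


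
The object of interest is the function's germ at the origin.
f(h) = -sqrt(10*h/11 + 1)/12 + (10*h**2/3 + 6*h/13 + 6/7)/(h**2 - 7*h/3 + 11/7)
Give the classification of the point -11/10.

The term (-1/12)*sqrt(1 - h/(-11/10)) has argument 1 - -11/10/(-11/10) = 0 at -11/10: a square-root (algebraic, two-sheeted) branch point; the remaining terms are analytic or single-valued there.

The point is an algebraic (square-root) branch point.
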